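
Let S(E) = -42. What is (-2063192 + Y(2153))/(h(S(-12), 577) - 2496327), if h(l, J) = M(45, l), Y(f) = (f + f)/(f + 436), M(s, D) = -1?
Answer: 2670799891/3231496596 ≈ 0.82649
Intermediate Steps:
Y(f) = 2*f/(436 + f) (Y(f) = (2*f)/(436 + f) = 2*f/(436 + f))
h(l, J) = -1
(-2063192 + Y(2153))/(h(S(-12), 577) - 2496327) = (-2063192 + 2*2153/(436 + 2153))/(-1 - 2496327) = (-2063192 + 2*2153/2589)/(-2496328) = (-2063192 + 2*2153*(1/2589))*(-1/2496328) = (-2063192 + 4306/2589)*(-1/2496328) = -5341599782/2589*(-1/2496328) = 2670799891/3231496596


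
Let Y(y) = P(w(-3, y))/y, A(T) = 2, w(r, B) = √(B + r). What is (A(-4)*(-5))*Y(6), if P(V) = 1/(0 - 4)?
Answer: 5/12 ≈ 0.41667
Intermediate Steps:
P(V) = -¼ (P(V) = 1/(-4) = -¼)
Y(y) = -1/(4*y)
(A(-4)*(-5))*Y(6) = (2*(-5))*(-¼/6) = -(-5)/(2*6) = -10*(-1/24) = 5/12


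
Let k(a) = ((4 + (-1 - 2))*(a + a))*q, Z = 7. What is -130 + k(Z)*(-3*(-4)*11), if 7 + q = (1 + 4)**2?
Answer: 33134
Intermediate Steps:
q = 18 (q = -7 + (1 + 4)**2 = -7 + 5**2 = -7 + 25 = 18)
k(a) = 36*a (k(a) = ((4 + (-1 - 2))*(a + a))*18 = ((4 - 3)*(2*a))*18 = (1*(2*a))*18 = (2*a)*18 = 36*a)
-130 + k(Z)*(-3*(-4)*11) = -130 + (36*7)*(-3*(-4)*11) = -130 + 252*(12*11) = -130 + 252*132 = -130 + 33264 = 33134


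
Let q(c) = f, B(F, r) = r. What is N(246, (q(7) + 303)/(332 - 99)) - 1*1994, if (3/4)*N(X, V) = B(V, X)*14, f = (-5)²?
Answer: 2598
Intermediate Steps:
f = 25
q(c) = 25
N(X, V) = 56*X/3 (N(X, V) = 4*(X*14)/3 = 4*(14*X)/3 = 56*X/3)
N(246, (q(7) + 303)/(332 - 99)) - 1*1994 = (56/3)*246 - 1*1994 = 4592 - 1994 = 2598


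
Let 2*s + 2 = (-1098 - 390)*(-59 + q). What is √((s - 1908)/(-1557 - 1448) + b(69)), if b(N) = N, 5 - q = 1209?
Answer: 13*I*√12987610/3005 ≈ 15.591*I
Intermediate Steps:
q = -1204 (q = 5 - 1*1209 = 5 - 1209 = -1204)
s = 939671 (s = -1 + ((-1098 - 390)*(-59 - 1204))/2 = -1 + (-1488*(-1263))/2 = -1 + (½)*1879344 = -1 + 939672 = 939671)
√((s - 1908)/(-1557 - 1448) + b(69)) = √((939671 - 1908)/(-1557 - 1448) + 69) = √(937763/(-3005) + 69) = √(937763*(-1/3005) + 69) = √(-937763/3005 + 69) = √(-730418/3005) = 13*I*√12987610/3005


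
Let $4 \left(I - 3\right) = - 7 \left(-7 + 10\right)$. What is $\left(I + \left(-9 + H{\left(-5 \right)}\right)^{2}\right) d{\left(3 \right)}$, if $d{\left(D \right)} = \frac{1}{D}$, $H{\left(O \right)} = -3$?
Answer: $\frac{189}{4} \approx 47.25$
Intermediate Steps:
$I = - \frac{9}{4}$ ($I = 3 + \frac{\left(-7\right) \left(-7 + 10\right)}{4} = 3 + \frac{\left(-7\right) 3}{4} = 3 + \frac{1}{4} \left(-21\right) = 3 - \frac{21}{4} = - \frac{9}{4} \approx -2.25$)
$\left(I + \left(-9 + H{\left(-5 \right)}\right)^{2}\right) d{\left(3 \right)} = \frac{- \frac{9}{4} + \left(-9 - 3\right)^{2}}{3} = \left(- \frac{9}{4} + \left(-12\right)^{2}\right) \frac{1}{3} = \left(- \frac{9}{4} + 144\right) \frac{1}{3} = \frac{567}{4} \cdot \frac{1}{3} = \frac{189}{4}$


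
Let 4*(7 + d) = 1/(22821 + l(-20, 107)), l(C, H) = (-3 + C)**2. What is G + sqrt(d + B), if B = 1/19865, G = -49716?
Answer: -49716 + I*sqrt(9638848075722154)/37107820 ≈ -49716.0 + 2.6457*I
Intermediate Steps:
d = -653799/93400 (d = -7 + 1/(4*(22821 + (-3 - 20)**2)) = -7 + 1/(4*(22821 + (-23)**2)) = -7 + 1/(4*(22821 + 529)) = -7 + (1/4)/23350 = -7 + (1/4)*(1/23350) = -7 + 1/93400 = -653799/93400 ≈ -7.0000)
B = 1/19865 ≈ 5.0340e-5
G + sqrt(d + B) = -49716 + sqrt(-653799/93400 + 1/19865) = -49716 + sqrt(-2597524747/371078200) = -49716 + I*sqrt(9638848075722154)/37107820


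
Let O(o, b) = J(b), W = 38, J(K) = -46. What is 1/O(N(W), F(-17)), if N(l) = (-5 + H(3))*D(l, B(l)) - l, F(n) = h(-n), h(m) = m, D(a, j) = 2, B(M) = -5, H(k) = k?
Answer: -1/46 ≈ -0.021739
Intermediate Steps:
F(n) = -n
N(l) = -4 - l (N(l) = (-5 + 3)*2 - l = -2*2 - l = -4 - l)
O(o, b) = -46
1/O(N(W), F(-17)) = 1/(-46) = -1/46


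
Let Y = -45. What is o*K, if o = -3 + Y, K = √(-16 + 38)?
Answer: -48*√22 ≈ -225.14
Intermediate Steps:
K = √22 ≈ 4.6904
o = -48 (o = -3 - 45 = -48)
o*K = -48*√22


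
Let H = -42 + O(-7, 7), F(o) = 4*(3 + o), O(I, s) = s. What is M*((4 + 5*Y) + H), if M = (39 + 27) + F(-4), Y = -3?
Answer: -2852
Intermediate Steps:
F(o) = 12 + 4*o
M = 62 (M = (39 + 27) + (12 + 4*(-4)) = 66 + (12 - 16) = 66 - 4 = 62)
H = -35 (H = -42 + 7 = -35)
M*((4 + 5*Y) + H) = 62*((4 + 5*(-3)) - 35) = 62*((4 - 15) - 35) = 62*(-11 - 35) = 62*(-46) = -2852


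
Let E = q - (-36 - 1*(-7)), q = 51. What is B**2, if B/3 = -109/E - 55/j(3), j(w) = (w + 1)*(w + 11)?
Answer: 15515721/313600 ≈ 49.476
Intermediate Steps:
j(w) = (1 + w)*(11 + w)
E = 80 (E = 51 - (-36 - 1*(-7)) = 51 - (-36 + 7) = 51 - 1*(-29) = 51 + 29 = 80)
B = -3939/560 (B = 3*(-109/80 - 55/(11 + 3**2 + 12*3)) = 3*(-109*1/80 - 55/(11 + 9 + 36)) = 3*(-109/80 - 55/56) = 3*(-1313/560) = -3939/560 ≈ -7.0339)
B**2 = (-3939/560)**2 = 15515721/313600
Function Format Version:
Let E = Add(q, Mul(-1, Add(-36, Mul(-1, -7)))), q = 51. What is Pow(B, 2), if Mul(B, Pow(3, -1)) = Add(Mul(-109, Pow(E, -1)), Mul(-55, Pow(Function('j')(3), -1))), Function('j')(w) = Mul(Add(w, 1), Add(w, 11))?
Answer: Rational(15515721, 313600) ≈ 49.476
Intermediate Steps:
Function('j')(w) = Mul(Add(1, w), Add(11, w))
E = 80 (E = Add(51, Mul(-1, Add(-36, Mul(-1, -7)))) = Add(51, Mul(-1, Add(-36, 7))) = Add(51, Mul(-1, -29)) = Add(51, 29) = 80)
B = Rational(-3939, 560) (B = Mul(3, Add(Mul(-109, Pow(80, -1)), Mul(-55, Pow(Add(11, Pow(3, 2), Mul(12, 3)), -1)))) = Mul(3, Add(Mul(-109, Rational(1, 80)), Mul(-55, Pow(Add(11, 9, 36), -1)))) = Mul(3, Add(Rational(-109, 80), Mul(-55, Pow(56, -1)))) = Mul(3, Add(Rational(-109, 80), Mul(-55, Rational(1, 56)))) = Mul(3, Add(Rational(-109, 80), Rational(-55, 56))) = Mul(3, Rational(-1313, 560)) = Rational(-3939, 560) ≈ -7.0339)
Pow(B, 2) = Pow(Rational(-3939, 560), 2) = Rational(15515721, 313600)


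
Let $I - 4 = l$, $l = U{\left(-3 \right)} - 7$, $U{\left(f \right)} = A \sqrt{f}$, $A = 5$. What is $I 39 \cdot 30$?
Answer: $-3510 + 5850 i \sqrt{3} \approx -3510.0 + 10133.0 i$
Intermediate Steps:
$U{\left(f \right)} = 5 \sqrt{f}$
$l = -7 + 5 i \sqrt{3}$ ($l = 5 \sqrt{-3} - 7 = 5 i \sqrt{3} - 7 = -7 + 5 i \sqrt{3} \approx -7.0 + 8.6602 i$)
$I = -3 + 5 i \sqrt{3}$ ($I = 4 - \left(7 - 5 i \sqrt{3}\right) = -3 + 5 i \sqrt{3} \approx -3.0 + 8.6602 i$)
$I 39 \cdot 30 = \left(-3 + 5 i \sqrt{3}\right) 39 \cdot 30 = \left(-117 + 195 i \sqrt{3}\right) 30 = -3510 + 5850 i \sqrt{3}$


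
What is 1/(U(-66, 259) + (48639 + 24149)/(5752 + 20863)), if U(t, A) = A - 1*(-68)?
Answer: 26615/8775893 ≈ 0.0030327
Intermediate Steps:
U(t, A) = 68 + A (U(t, A) = A + 68 = 68 + A)
1/(U(-66, 259) + (48639 + 24149)/(5752 + 20863)) = 1/((68 + 259) + (48639 + 24149)/(5752 + 20863)) = 1/(327 + 72788/26615) = 1/(8775893/26615) = 26615/8775893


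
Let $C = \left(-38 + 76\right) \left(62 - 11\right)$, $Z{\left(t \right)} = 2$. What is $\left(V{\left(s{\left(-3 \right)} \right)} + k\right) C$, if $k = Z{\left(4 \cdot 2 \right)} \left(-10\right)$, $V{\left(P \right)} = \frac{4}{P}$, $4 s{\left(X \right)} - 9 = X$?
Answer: $-33592$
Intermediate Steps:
$s{\left(X \right)} = \frac{9}{4} + \frac{X}{4}$
$C = 1938$ ($C = 38 \cdot 51 = 1938$)
$k = -20$ ($k = 2 \left(-10\right) = -20$)
$\left(V{\left(s{\left(-3 \right)} \right)} + k\right) C = \left(\frac{4}{\frac{9}{4} + \frac{1}{4} \left(-3\right)} - 20\right) 1938 = \left(\frac{4}{\frac{9}{4} - \frac{3}{4}} - 20\right) 1938 = \left(\frac{4}{\frac{3}{2}} - 20\right) 1938 = \left(4 \cdot \frac{2}{3} - 20\right) 1938 = \left(\frac{8}{3} - 20\right) 1938 = \left(- \frac{52}{3}\right) 1938 = -33592$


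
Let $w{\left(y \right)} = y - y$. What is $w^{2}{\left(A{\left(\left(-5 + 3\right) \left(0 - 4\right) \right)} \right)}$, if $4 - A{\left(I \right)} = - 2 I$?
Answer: $0$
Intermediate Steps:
$A{\left(I \right)} = 4 + 2 I$ ($A{\left(I \right)} = 4 - - 2 I = 4 + 2 I$)
$w{\left(y \right)} = 0$
$w^{2}{\left(A{\left(\left(-5 + 3\right) \left(0 - 4\right) \right)} \right)} = 0^{2} = 0$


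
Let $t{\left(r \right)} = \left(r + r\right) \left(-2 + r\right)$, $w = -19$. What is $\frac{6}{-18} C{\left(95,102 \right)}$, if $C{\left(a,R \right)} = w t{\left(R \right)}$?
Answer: $129200$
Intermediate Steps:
$t{\left(r \right)} = 2 r \left(-2 + r\right)$
$C{\left(a,R \right)} = - 38 R \left(-2 + R\right)$ ($C{\left(a,R \right)} = - 19 \cdot 2 R \left(-2 + R\right) = - 38 R \left(-2 + R\right)$)
$\frac{6}{-18} C{\left(95,102 \right)} = \frac{6}{-18} \cdot 38 \cdot 102 \left(2 - 102\right) = 6 \left(- \frac{1}{18}\right) 38 \cdot 102 \left(2 - 102\right) = - \frac{38 \cdot 102 \left(-100\right)}{3} = \left(- \frac{1}{3}\right) \left(-387600\right) = 129200$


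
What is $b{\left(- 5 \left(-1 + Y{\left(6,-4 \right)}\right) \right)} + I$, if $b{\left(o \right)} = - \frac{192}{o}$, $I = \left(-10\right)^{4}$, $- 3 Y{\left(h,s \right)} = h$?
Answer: $\frac{49936}{5} \approx 9987.2$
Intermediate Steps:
$Y{\left(h,s \right)} = - \frac{h}{3}$
$I = 10000$
$b{\left(- 5 \left(-1 + Y{\left(6,-4 \right)}\right) \right)} + I = - \frac{192}{\left(-5\right) \left(-1 - 2\right)} + 10000 = - \frac{192}{\left(-5\right) \left(-3\right)} + 10000 = - \frac{192}{15} + 10000 = \left(-192\right) \frac{1}{15} + 10000 = - \frac{64}{5} + 10000 = \frac{49936}{5}$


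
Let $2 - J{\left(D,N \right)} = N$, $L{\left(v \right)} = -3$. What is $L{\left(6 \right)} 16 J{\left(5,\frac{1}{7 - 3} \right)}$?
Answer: $-84$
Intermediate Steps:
$J{\left(D,N \right)} = 2 - N$
$L{\left(6 \right)} 16 J{\left(5,\frac{1}{7 - 3} \right)} = \left(-3\right) 16 \left(2 - \frac{1}{7 - 3}\right) = - 48 \left(2 - \frac{1}{4}\right) = \left(-48\right) \frac{7}{4} = -84$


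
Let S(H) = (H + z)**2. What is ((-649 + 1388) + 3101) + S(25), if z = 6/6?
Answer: 4516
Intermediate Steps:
z = 1 (z = 6*(1/6) = 1)
S(H) = (1 + H)**2 (S(H) = (H + 1)**2 = (1 + H)**2)
((-649 + 1388) + 3101) + S(25) = ((-649 + 1388) + 3101) + (1 + 25)**2 = (739 + 3101) + 26**2 = 3840 + 676 = 4516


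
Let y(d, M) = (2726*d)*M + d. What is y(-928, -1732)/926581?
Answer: 4381487968/926581 ≈ 4728.7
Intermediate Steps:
y(d, M) = d + 2726*M*d (y(d, M) = 2726*M*d + d = d + 2726*M*d)
y(-928, -1732)/926581 = -928*(1 + 2726*(-1732))/926581 = -928*(1 - 4721432)*(1/926581) = -928*(-4721431)*(1/926581) = 4381487968*(1/926581) = 4381487968/926581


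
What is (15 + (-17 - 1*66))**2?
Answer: 4624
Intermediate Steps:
(15 + (-17 - 1*66))**2 = (15 + (-17 - 66))**2 = (15 - 83)**2 = (-68)**2 = 4624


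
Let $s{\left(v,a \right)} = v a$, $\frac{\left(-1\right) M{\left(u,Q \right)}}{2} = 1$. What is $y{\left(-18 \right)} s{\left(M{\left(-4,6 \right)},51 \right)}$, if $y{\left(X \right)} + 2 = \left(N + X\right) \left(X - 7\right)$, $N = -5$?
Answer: $-58446$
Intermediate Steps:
$M{\left(u,Q \right)} = -2$ ($M{\left(u,Q \right)} = \left(-2\right) 1 = -2$)
$s{\left(v,a \right)} = a v$
$y{\left(X \right)} = -2 + \left(-7 + X\right) \left(-5 + X\right)$ ($y{\left(X \right)} = -2 + \left(-5 + X\right) \left(X - 7\right) = -2 + \left(-5 + X\right) \left(-7 + X\right) = -2 + \left(-7 + X\right) \left(-5 + X\right)$)
$y{\left(-18 \right)} s{\left(M{\left(-4,6 \right)},51 \right)} = \left(33 + \left(-18\right)^{2} - -216\right) 51 \left(-2\right) = \left(33 + 324 + 216\right) \left(-102\right) = 573 \left(-102\right) = -58446$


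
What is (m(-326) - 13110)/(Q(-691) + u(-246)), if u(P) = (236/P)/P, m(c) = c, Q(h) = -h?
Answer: -101636622/5227099 ≈ -19.444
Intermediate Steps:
u(P) = 236/P**2
(m(-326) - 13110)/(Q(-691) + u(-246)) = (-326 - 13110)/(-1*(-691) + 236/(-246)**2) = -13436/(691 + 236*(1/60516)) = -13436/(691 + 59/15129) = -13436/10454198/15129 = -13436*15129/10454198 = -101636622/5227099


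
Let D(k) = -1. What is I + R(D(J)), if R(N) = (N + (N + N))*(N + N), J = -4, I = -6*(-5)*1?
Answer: 36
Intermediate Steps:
I = 30 (I = 30*1 = 30)
R(N) = 6*N² (R(N) = (N + 2*N)*(2*N) = (3*N)*(2*N) = 6*N²)
I + R(D(J)) = 30 + 6*(-1)² = 30 + 6*1 = 30 + 6 = 36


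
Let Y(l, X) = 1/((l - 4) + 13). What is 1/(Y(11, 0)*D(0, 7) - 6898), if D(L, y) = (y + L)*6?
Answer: -10/68959 ≈ -0.00014501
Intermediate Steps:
Y(l, X) = 1/(9 + l) (Y(l, X) = 1/((-4 + l) + 13) = 1/(9 + l))
D(L, y) = 6*L + 6*y (D(L, y) = (L + y)*6 = 6*L + 6*y)
1/(Y(11, 0)*D(0, 7) - 6898) = 1/((6*0 + 6*7)/(9 + 11) - 6898) = 1/((0 + 42)/20 - 6898) = 1/((1/20)*42 - 6898) = 1/(21/10 - 6898) = 1/(-68959/10) = -10/68959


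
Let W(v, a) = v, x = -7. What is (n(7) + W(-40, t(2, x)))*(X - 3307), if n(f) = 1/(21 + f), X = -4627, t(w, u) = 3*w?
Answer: 4439073/14 ≈ 3.1708e+5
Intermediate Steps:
(n(7) + W(-40, t(2, x)))*(X - 3307) = (1/(21 + 7) - 40)*(-4627 - 3307) = (1/28 - 40)*(-7934) = -1119/28*(-7934) = 4439073/14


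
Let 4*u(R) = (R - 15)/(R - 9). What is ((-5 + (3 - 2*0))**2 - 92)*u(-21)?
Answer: -132/5 ≈ -26.400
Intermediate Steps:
u(R) = (-15 + R)/(4*(-9 + R)) (u(R) = ((R - 15)/(R - 9))/4 = ((-15 + R)/(-9 + R))/4 = (-15 + R)/(4*(-9 + R)))
((-5 + (3 - 2*0))**2 - 92)*u(-21) = ((-5 + (3 - 2*0))**2 - 92)*((-15 - 21)/(4*(-9 - 21))) = ((-5 + (3 + 0))**2 - 92)*((1/4)*(-36)/(-30)) = ((-5 + 3)**2 - 92)*((1/4)*(-1/30)*(-36)) = ((-2)**2 - 92)*(3/10) = (4 - 92)*(3/10) = -88*3/10 = -132/5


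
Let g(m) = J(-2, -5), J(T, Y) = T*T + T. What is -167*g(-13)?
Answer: -334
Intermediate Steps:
J(T, Y) = T + T² (J(T, Y) = T² + T = T + T²)
g(m) = 2 (g(m) = -2*(1 - 2) = -2*(-1) = 2)
-167*g(-13) = -167*2 = -334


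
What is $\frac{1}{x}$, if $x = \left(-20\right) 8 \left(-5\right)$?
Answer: $\frac{1}{800} \approx 0.00125$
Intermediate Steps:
$x = 800$ ($x = \left(-160\right) \left(-5\right) = 800$)
$\frac{1}{x} = \frac{1}{800}$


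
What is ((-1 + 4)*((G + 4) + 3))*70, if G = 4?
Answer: 2310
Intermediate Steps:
((-1 + 4)*((G + 4) + 3))*70 = ((-1 + 4)*((4 + 4) + 3))*70 = (3*(8 + 3))*70 = (3*11)*70 = 33*70 = 2310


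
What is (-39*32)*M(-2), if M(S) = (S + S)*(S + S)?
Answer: -19968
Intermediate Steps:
M(S) = 4*S**2 (M(S) = (2*S)*(2*S) = 4*S**2)
(-39*32)*M(-2) = (-39*32)*(4*(-2)**2) = -4992*4 = -1248*16 = -19968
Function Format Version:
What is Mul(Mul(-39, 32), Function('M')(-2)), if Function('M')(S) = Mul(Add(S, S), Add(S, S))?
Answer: -19968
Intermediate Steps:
Function('M')(S) = Mul(4, Pow(S, 2)) (Function('M')(S) = Mul(Mul(2, S), Mul(2, S)) = Mul(4, Pow(S, 2)))
Mul(Mul(-39, 32), Function('M')(-2)) = Mul(Mul(-39, 32), Mul(4, Pow(-2, 2))) = Mul(-1248, Mul(4, 4)) = Mul(-1248, 16) = -19968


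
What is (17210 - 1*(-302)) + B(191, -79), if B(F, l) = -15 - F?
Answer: 17306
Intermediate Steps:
(17210 - 1*(-302)) + B(191, -79) = (17210 - 1*(-302)) + (-15 - 1*191) = (17210 + 302) + (-15 - 191) = 17512 - 206 = 17306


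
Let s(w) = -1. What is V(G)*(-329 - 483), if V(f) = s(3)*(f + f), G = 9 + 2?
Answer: 17864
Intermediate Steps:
G = 11
V(f) = -2*f (V(f) = -(f + f) = -2*f)
V(G)*(-329 - 483) = (-2*11)*(-329 - 483) = -22*(-812) = 17864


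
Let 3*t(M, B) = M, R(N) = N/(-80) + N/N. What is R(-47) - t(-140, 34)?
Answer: 11581/240 ≈ 48.254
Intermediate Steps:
R(N) = 1 - N/80 (R(N) = N*(-1/80) + 1 = -N/80 + 1 = 1 - N/80)
t(M, B) = M/3
R(-47) - t(-140, 34) = (1 - 1/80*(-47)) - (-140)/3 = (1 + 47/80) - 1*(-140/3) = 127/80 + 140/3 = 11581/240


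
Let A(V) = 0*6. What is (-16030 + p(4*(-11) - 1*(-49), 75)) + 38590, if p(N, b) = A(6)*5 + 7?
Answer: 22567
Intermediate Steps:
A(V) = 0
p(N, b) = 7 (p(N, b) = 0*5 + 7 = 0 + 7 = 7)
(-16030 + p(4*(-11) - 1*(-49), 75)) + 38590 = (-16030 + 7) + 38590 = -16023 + 38590 = 22567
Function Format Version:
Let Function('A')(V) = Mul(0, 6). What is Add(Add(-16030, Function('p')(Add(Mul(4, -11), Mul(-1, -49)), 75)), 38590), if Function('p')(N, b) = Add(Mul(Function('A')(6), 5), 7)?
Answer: 22567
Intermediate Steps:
Function('A')(V) = 0
Function('p')(N, b) = 7 (Function('p')(N, b) = Add(Mul(0, 5), 7) = Add(0, 7) = 7)
Add(Add(-16030, Function('p')(Add(Mul(4, -11), Mul(-1, -49)), 75)), 38590) = Add(Add(-16030, 7), 38590) = Add(-16023, 38590) = 22567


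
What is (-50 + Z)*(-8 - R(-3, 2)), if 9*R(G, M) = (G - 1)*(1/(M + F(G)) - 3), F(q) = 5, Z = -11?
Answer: 35624/63 ≈ 565.46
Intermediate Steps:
R(G, M) = (-1 + G)*(-3 + 1/(5 + M))/9 (R(G, M) = ((G - 1)*(1/(M + 5) - 3))/9 = ((-1 + G)*(1/(5 + M) - 3))/9 = ((-1 + G)*(-3 + 1/(5 + M)))/9 = (-1 + G)*(-3 + 1/(5 + M))/9)
(-50 + Z)*(-8 - R(-3, 2)) = (-50 - 11)*(-8 - (14 - 14*(-3) + 3*2 - 3*(-3)*2)/(9*(5 + 2))) = -61*(-8 - (14 + 42 + 6 + 18)/(9*7)) = -61*(-8 - 80/(9*7)) = -61*(-8 - 1*80/63) = -61*(-8 - 80/63) = -61*(-584/63) = 35624/63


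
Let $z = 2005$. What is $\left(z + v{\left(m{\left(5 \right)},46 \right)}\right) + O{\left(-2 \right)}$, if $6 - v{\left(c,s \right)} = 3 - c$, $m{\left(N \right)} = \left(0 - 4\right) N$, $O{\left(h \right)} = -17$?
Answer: $1971$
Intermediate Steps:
$m{\left(N \right)} = - 4 N$
$v{\left(c,s \right)} = 3 + c$ ($v{\left(c,s \right)} = 6 - \left(3 - c\right) = 6 + \left(-3 + c\right) = 3 + c$)
$\left(z + v{\left(m{\left(5 \right)},46 \right)}\right) + O{\left(-2 \right)} = \left(2005 + \left(3 - 20\right)\right) - 17 = \left(2005 - 17\right) - 17 = 1988 - 17 = 1971$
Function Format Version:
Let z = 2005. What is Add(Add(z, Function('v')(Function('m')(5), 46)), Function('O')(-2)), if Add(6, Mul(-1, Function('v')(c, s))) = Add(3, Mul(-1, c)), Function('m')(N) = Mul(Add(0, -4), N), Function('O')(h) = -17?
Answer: 1971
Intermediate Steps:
Function('m')(N) = Mul(-4, N)
Function('v')(c, s) = Add(3, c) (Function('v')(c, s) = Add(6, Mul(-1, Add(3, Mul(-1, c)))) = Add(6, Add(-3, c)) = Add(3, c))
Add(Add(z, Function('v')(Function('m')(5), 46)), Function('O')(-2)) = Add(Add(2005, Add(3, Mul(-4, 5))), -17) = Add(Add(2005, Add(3, -20)), -17) = Add(Add(2005, -17), -17) = Add(1988, -17) = 1971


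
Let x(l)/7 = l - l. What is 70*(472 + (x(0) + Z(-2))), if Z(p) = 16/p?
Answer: 32480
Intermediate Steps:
x(l) = 0 (x(l) = 7*(l - l) = 7*0 = 0)
70*(472 + (x(0) + Z(-2))) = 70*(472 + (0 + 16/(-2))) = 70*(472 + (0 + 16*(-½))) = 70*(472 + (0 - 8)) = 70*(472 - 8) = 70*464 = 32480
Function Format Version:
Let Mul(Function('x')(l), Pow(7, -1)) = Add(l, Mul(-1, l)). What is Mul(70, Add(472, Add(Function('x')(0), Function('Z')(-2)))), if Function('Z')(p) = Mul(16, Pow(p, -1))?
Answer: 32480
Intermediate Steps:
Function('x')(l) = 0 (Function('x')(l) = Mul(7, Add(l, Mul(-1, l))) = Mul(7, 0) = 0)
Mul(70, Add(472, Add(Function('x')(0), Function('Z')(-2)))) = Mul(70, Add(472, Add(0, Mul(16, Pow(-2, -1))))) = Mul(70, Add(472, Add(0, Mul(16, Rational(-1, 2))))) = Mul(70, Add(472, Add(0, -8))) = Mul(70, Add(472, -8)) = Mul(70, 464) = 32480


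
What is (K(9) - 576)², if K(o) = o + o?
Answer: 311364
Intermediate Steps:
K(o) = 2*o
(K(9) - 576)² = (2*9 - 576)² = (18 - 576)² = (-558)² = 311364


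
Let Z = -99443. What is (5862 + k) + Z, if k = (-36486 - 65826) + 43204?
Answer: -152689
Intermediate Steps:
k = -59108 (k = -102312 + 43204 = -59108)
(5862 + k) + Z = (5862 - 59108) - 99443 = -53246 - 99443 = -152689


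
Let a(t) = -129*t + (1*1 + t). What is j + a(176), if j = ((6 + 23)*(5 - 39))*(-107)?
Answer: 82975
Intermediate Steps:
j = 105502 (j = (29*(-34))*(-107) = -986*(-107) = 105502)
a(t) = 1 - 128*t (a(t) = -129*t + (1 + t) = 1 - 128*t)
j + a(176) = 105502 + (1 - 128*176) = 105502 + (1 - 22528) = 105502 - 22527 = 82975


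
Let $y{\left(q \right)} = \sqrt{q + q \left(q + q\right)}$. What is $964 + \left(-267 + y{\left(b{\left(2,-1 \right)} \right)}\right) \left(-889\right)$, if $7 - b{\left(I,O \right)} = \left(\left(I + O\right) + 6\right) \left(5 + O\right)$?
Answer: $238327 - 889 \sqrt{861} \approx 2.1224 \cdot 10^{5}$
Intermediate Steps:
$b{\left(I,O \right)} = 7 - \left(5 + O\right) \left(6 + I + O\right)$ ($b{\left(I,O \right)} = 7 - \left(\left(I + O\right) + 6\right) \left(5 + O\right) = 7 - \left(6 + I + O\right) \left(5 + O\right) = 7 - \left(5 + O\right) \left(6 + I + O\right)$)
$y{\left(q \right)} = \sqrt{q + 2 q^{2}}$ ($y{\left(q \right)} = \sqrt{q + q 2 q} = \sqrt{q + 2 q^{2}}$)
$964 + \left(-267 + y{\left(b{\left(2,-1 \right)} \right)}\right) \left(-889\right) = 964 + \left(-267 + \sqrt{\left(-23 - \left(-1\right)^{2} - -11 - 10 - 2 \left(-1\right)\right) \left(1 + 2 \left(-23 - \left(-1\right)^{2} - -11 - 10 - 2 \left(-1\right)\right)\right)}\right) \left(-889\right) = 964 + \left(-267 + \sqrt{\left(-23 - 1 + 11 - 10 + 2\right) \left(1 + 2 \left(-23 - 1 + 11 - 10 + 2\right)\right)}\right) \left(-889\right) = 964 + \left(-267 + \sqrt{- 21 \left(1 + 2 \left(-21\right)\right)}\right) \left(-889\right) = 964 + \left(-267 + \sqrt{- 21 \left(1 - 42\right)}\right) \left(-889\right) = 964 + \left(-267 + \sqrt{\left(-21\right) \left(-41\right)}\right) \left(-889\right) = 964 + \left(-267 + \sqrt{861}\right) \left(-889\right) = 964 + \left(237363 - 889 \sqrt{861}\right) = 238327 - 889 \sqrt{861}$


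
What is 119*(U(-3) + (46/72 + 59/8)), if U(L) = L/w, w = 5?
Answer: 317611/360 ≈ 882.25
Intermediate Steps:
U(L) = L/5
119*(U(-3) + (46/72 + 59/8)) = 119*((⅕)*(-3) + (46/72 + 59/8)) = 119*(-⅗ + (46*(1/72) + 59*(⅛))) = 119*(-⅗ + (23/36 + 59/8)) = 119*(-⅗ + 577/72) = 119*(2669/360) = 317611/360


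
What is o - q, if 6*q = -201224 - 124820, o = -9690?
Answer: 133952/3 ≈ 44651.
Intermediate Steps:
q = -163022/3 (q = (-201224 - 124820)/6 = (⅙)*(-326044) = -163022/3 ≈ -54341.)
o - q = -9690 - 1*(-163022/3) = -9690 + 163022/3 = 133952/3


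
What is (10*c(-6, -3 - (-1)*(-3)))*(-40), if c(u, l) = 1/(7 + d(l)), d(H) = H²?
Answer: -400/43 ≈ -9.3023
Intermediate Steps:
c(u, l) = 1/(7 + l²)
(10*c(-6, -3 - (-1)*(-3)))*(-40) = (10/(7 + (-3 - (-1)*(-3))²))*(-40) = (10/(7 + (-3 - 1*3)²))*(-40) = (10/(7 + (-3 - 3)²))*(-40) = (10/(7 + (-6)²))*(-40) = (10/(7 + 36))*(-40) = (10/43)*(-40) = -400/43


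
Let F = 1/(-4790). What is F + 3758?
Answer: 18000819/4790 ≈ 3758.0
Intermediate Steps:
F = -1/4790 ≈ -0.00020877
F + 3758 = -1/4790 + 3758 = 18000819/4790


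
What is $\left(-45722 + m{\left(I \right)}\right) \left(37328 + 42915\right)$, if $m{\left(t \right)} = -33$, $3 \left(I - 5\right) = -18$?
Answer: $-3671518465$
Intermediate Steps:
$I = -1$ ($I = 5 + \frac{1}{3} \left(-18\right) = 5 - 6 = -1$)
$\left(-45722 + m{\left(I \right)}\right) \left(37328 + 42915\right) = \left(-45722 - 33\right) \left(37328 + 42915\right) = \left(-45755\right) 80243 = -3671518465$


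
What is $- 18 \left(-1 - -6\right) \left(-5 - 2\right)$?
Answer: $630$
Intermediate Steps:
$- 18 \left(-1 - -6\right) \left(-5 - 2\right) = - 18 \left(-1 + 6\right) \left(-7\right) = \left(-18\right) 5 \left(-7\right) = \left(-90\right) \left(-7\right) = 630$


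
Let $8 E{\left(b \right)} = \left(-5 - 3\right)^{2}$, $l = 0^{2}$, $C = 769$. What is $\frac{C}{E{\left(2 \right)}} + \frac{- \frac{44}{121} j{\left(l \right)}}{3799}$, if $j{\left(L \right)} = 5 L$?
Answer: $\frac{769}{8} \approx 96.125$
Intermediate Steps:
$l = 0$
$E{\left(b \right)} = 8$ ($E{\left(b \right)} = \frac{\left(-5 - 3\right)^{2}}{8} = \frac{\left(-8\right)^{2}}{8} = \frac{1}{8} \cdot 64 = 8$)
$\frac{C}{E{\left(2 \right)}} + \frac{- \frac{44}{121} j{\left(l \right)}}{3799} = \frac{769}{8} + \frac{- \frac{44}{121} \cdot 5 \cdot 0}{3799} = 769 \cdot \frac{1}{8} + \left(-44\right) \frac{1}{121} \cdot 0 \cdot \frac{1}{3799} = \frac{769}{8} + \left(- \frac{4}{11}\right) 0 \cdot \frac{1}{3799} = \frac{769}{8} + 0 \cdot \frac{1}{3799} = \frac{769}{8} + 0 = \frac{769}{8}$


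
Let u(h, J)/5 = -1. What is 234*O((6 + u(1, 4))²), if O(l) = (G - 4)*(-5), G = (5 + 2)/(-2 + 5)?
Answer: 1950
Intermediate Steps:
u(h, J) = -5 (u(h, J) = 5*(-1) = -5)
G = 7/3 ≈ 2.3333
O(l) = 25/3 (O(l) = (7/3 - 4)*(-5) = -5/3*(-5) = 25/3)
234*O((6 + u(1, 4))²) = 234*(25/3) = 1950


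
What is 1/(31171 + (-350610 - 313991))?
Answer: -1/633430 ≈ -1.5787e-6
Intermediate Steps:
1/(31171 + (-350610 - 313991)) = 1/(31171 - 664601) = 1/(-633430) = -1/633430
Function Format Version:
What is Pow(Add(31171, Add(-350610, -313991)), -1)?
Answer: Rational(-1, 633430) ≈ -1.5787e-6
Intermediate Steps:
Pow(Add(31171, Add(-350610, -313991)), -1) = Pow(Add(31171, -664601), -1) = Pow(-633430, -1) = Rational(-1, 633430)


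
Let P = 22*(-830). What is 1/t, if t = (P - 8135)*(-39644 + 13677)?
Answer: 1/685398965 ≈ 1.4590e-9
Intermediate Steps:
P = -18260
t = 685398965 (t = (-18260 - 8135)*(-39644 + 13677) = -26395*(-25967) = 685398965)
1/t = 1/685398965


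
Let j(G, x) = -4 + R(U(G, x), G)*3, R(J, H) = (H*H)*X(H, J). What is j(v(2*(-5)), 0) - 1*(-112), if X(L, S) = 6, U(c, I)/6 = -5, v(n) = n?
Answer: 1908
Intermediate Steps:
U(c, I) = -30 (U(c, I) = 6*(-5) = -30)
R(J, H) = 6*H² (R(J, H) = (H*H)*6 = H²*6 = 6*H²)
j(G, x) = -4 + 18*G² (j(G, x) = -4 + (6*G²)*3 = -4 + 18*G²)
j(v(2*(-5)), 0) - 1*(-112) = (-4 + 18*(2*(-5))²) - 1*(-112) = (-4 + 18*(-10)²) + 112 = (-4 + 18*100) + 112 = (-4 + 1800) + 112 = 1796 + 112 = 1908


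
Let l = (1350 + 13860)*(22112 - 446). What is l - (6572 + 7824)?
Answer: 329525464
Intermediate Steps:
l = 329539860 (l = 15210*21666 = 329539860)
l - (6572 + 7824) = 329539860 - (6572 + 7824) = 329539860 - 1*14396 = 329539860 - 14396 = 329525464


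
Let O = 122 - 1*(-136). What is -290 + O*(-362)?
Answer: -93686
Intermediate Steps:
O = 258 (O = 122 + 136 = 258)
-290 + O*(-362) = -290 + 258*(-362) = -290 - 93396 = -93686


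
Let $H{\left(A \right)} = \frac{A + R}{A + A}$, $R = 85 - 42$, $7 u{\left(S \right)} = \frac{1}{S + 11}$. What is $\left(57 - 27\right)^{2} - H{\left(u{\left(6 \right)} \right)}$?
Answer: $-1659$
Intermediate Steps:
$u{\left(S \right)} = \frac{1}{7 \left(11 + S\right)}$ ($u{\left(S \right)} = \frac{1}{7 \left(S + 11\right)} = \frac{1}{7 \left(11 + S\right)}$)
$R = 43$
$H{\left(A \right)} = \frac{43 + A}{2 A}$ ($H{\left(A \right)} = \frac{A + 43}{A + A} = \frac{43 + A}{2 A}$)
$\left(57 - 27\right)^{2} - H{\left(u{\left(6 \right)} \right)} = \left(57 - 27\right)^{2} - \frac{43 + \frac{1}{7 \left(11 + 6\right)}}{2 \frac{1}{7 \left(11 + 6\right)}} = 30^{2} - \frac{43 + \frac{1}{7 \cdot 17}}{2 \frac{1}{7 \cdot 17}} = 900 - \frac{43 + \frac{1}{7} \cdot \frac{1}{17}}{2 \cdot \frac{1}{7} \cdot \frac{1}{17}} = 900 - \frac{\frac{1}{\frac{1}{119}} \left(43 + \frac{1}{119}\right)}{2} = 900 - \frac{1}{2} \cdot 119 \cdot \frac{5118}{119} = 900 - 2559 = -1659$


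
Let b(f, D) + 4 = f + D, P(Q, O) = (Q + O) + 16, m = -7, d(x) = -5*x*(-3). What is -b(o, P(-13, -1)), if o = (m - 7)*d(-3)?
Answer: -628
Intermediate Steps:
d(x) = 15*x
P(Q, O) = 16 + O + Q (P(Q, O) = (O + Q) + 16 = 16 + O + Q)
o = 630 (o = (-7 - 7)*(15*(-3)) = -14*(-45) = 630)
b(f, D) = -4 + D + f (b(f, D) = -4 + (f + D) = -4 + (D + f) = -4 + D + f)
-b(o, P(-13, -1)) = -(-4 + (16 - 1 - 13) + 630) = -(-4 + 2 + 630) = -1*628 = -628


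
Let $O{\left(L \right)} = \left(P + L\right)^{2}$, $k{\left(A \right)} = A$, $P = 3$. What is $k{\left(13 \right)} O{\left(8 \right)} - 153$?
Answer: $1420$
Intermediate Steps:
$O{\left(L \right)} = \left(3 + L\right)^{2}$
$k{\left(13 \right)} O{\left(8 \right)} - 153 = 13 \left(3 + 8\right)^{2} - 153 = 13 \cdot 11^{2} - 153 = 13 \cdot 121 - 153 = 1573 - 153 = 1420$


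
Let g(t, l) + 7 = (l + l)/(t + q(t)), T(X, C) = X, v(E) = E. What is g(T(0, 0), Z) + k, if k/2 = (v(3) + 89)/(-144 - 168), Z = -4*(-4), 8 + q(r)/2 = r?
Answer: -374/39 ≈ -9.5897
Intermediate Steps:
q(r) = -16 + 2*r
Z = 16
g(t, l) = -7 + 2*l/(-16 + 3*t) (g(t, l) = -7 + (l + l)/(t + (-16 + 2*t)) = -7 + (2*l)/(-16 + 3*t) = -7 + 2*l/(-16 + 3*t))
k = -23/39 (k = 2*((3 + 89)/(-144 - 168)) = 2*(92/(-312)) = 2*(92*(-1/312)) = 2*(-23/78) = -23/39 ≈ -0.58974)
g(T(0, 0), Z) + k = (112 - 21*0 + 2*16)/(-16 + 3*0) - 23/39 = (112 + 0 + 32)/(-16 + 0) - 23/39 = 144/(-16) - 23/39 = -1/16*144 - 23/39 = -9 - 23/39 = -374/39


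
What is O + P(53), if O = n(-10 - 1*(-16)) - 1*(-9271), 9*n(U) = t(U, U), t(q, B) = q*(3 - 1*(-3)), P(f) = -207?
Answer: 9068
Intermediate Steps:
t(q, B) = 6*q (t(q, B) = q*(3 + 3) = q*6 = 6*q)
n(U) = 2*U/3 (n(U) = (6*U)/9 = 2*U/3)
O = 9275 (O = 2*(-10 - 1*(-16))/3 - 1*(-9271) = 2*(-10 + 16)/3 + 9271 = (⅔)*6 + 9271 = 4 + 9271 = 9275)
O + P(53) = 9275 - 207 = 9068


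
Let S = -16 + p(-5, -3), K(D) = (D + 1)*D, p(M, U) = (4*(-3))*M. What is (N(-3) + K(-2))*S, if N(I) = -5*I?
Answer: 748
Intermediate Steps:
p(M, U) = -12*M
K(D) = D*(1 + D) (K(D) = (1 + D)*D = D*(1 + D))
S = 44 (S = -16 - 12*(-5) = -16 + 60 = 44)
(N(-3) + K(-2))*S = (-5*(-3) - 2*(1 - 2))*44 = (15 - 2*(-1))*44 = (15 + 2)*44 = 17*44 = 748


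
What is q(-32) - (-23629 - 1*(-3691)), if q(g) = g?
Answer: 19906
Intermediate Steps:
q(-32) - (-23629 - 1*(-3691)) = -32 - (-23629 - 1*(-3691)) = -32 - (-23629 + 3691) = -32 - 1*(-19938) = -32 + 19938 = 19906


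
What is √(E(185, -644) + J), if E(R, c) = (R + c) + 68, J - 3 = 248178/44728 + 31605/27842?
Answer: I*√9239854751959216423/155664622 ≈ 19.527*I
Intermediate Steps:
J = 3014837811/311329244 (J = 3 + (248178/44728 + 31605/27842) = 3 + (248178*(1/44728) + 31605*(1/27842)) = 3 + (124089/22364 + 31605/27842) = 3 + 2080850079/311329244 = 3014837811/311329244 ≈ 9.6838)
E(R, c) = 68 + R + c
√(E(185, -644) + J) = √((68 + 185 - 644) + 3014837811/311329244) = √(-391 + 3014837811/311329244) = √(-118714896593/311329244) = I*√9239854751959216423/155664622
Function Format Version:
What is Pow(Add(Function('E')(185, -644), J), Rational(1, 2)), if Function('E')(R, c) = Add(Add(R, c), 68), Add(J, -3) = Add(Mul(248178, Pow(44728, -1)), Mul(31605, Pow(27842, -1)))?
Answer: Mul(Rational(1, 155664622), I, Pow(9239854751959216423, Rational(1, 2))) ≈ Mul(19.527, I)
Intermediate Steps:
J = Rational(3014837811, 311329244) (J = Add(3, Add(Mul(248178, Pow(44728, -1)), Mul(31605, Pow(27842, -1)))) = Add(3, Add(Mul(248178, Rational(1, 44728)), Mul(31605, Rational(1, 27842)))) = Add(3, Add(Rational(124089, 22364), Rational(31605, 27842))) = Add(3, Rational(2080850079, 311329244)) = Rational(3014837811, 311329244) ≈ 9.6838)
Function('E')(R, c) = Add(68, R, c)
Pow(Add(Function('E')(185, -644), J), Rational(1, 2)) = Pow(Add(Add(68, 185, -644), Rational(3014837811, 311329244)), Rational(1, 2)) = Pow(Add(-391, Rational(3014837811, 311329244)), Rational(1, 2)) = Pow(Rational(-118714896593, 311329244), Rational(1, 2)) = Mul(Rational(1, 155664622), I, Pow(9239854751959216423, Rational(1, 2)))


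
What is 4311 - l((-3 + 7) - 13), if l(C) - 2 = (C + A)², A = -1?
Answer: 4209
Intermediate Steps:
l(C) = 2 + (-1 + C)² (l(C) = 2 + (C - 1)² = 2 + (-1 + C)²)
4311 - l((-3 + 7) - 13) = 4311 - (2 + (-1 + ((-3 + 7) - 13))²) = 4311 - (2 + (-1 + (4 - 13))²) = 4311 - (2 + (-1 - 9)²) = 4311 - (2 + (-10)²) = 4311 - (2 + 100) = 4311 - 1*102 = 4311 - 102 = 4209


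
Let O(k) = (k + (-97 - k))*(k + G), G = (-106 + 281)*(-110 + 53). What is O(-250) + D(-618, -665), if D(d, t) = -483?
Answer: 991342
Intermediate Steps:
G = -9975 (G = 175*(-57) = -9975)
O(k) = 967575 - 97*k (O(k) = (k + (-97 - k))*(k - 9975) = -97*(-9975 + k) = 967575 - 97*k)
O(-250) + D(-618, -665) = (967575 - 97*(-250)) - 483 = (967575 + 24250) - 483 = 991825 - 483 = 991342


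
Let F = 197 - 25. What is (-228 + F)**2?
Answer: 3136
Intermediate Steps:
F = 172
(-228 + F)**2 = (-228 + 172)**2 = (-56)**2 = 3136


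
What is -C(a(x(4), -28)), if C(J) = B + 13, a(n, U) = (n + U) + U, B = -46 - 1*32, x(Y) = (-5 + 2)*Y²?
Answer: 65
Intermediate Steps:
x(Y) = -3*Y²
B = -78 (B = -46 - 32 = -78)
a(n, U) = n + 2*U (a(n, U) = (U + n) + U = n + 2*U)
C(J) = -65 (C(J) = -78 + 13 = -65)
-C(a(x(4), -28)) = -1*(-65) = 65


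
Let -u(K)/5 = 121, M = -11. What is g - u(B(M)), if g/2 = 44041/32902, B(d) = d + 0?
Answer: 9996896/16451 ≈ 607.68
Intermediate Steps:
B(d) = d
u(K) = -605 (u(K) = -5*121 = -605)
g = 44041/16451 (g = 2*(44041/32902) = 44041/16451 ≈ 2.6771)
g - u(B(M)) = 44041/16451 - 1*(-605) = 44041/16451 + 605 = 9996896/16451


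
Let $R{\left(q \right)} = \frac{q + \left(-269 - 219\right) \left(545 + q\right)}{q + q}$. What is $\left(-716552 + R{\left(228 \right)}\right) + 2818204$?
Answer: $\frac{239494079}{114} \approx 2.1008 \cdot 10^{6}$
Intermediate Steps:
$R{\left(q \right)} = \frac{-265960 - 487 q}{2 q}$ ($R{\left(q \right)} = \frac{q - 488 \left(545 + q\right)}{2 q} = \left(q - \left(265960 + 488 q\right)\right) \frac{1}{2 q} = \left(-265960 - 487 q\right) \frac{1}{2 q} = \frac{-265960 - 487 q}{2 q}$)
$\left(-716552 + R{\left(228 \right)}\right) + 2818204 = \left(-716552 - \left(\frac{487}{2} + \frac{132980}{228}\right)\right) + 2818204 = \left(-716552 - \frac{94249}{114}\right) + 2818204 = - \frac{81781177}{114} + 2818204 = \frac{239494079}{114}$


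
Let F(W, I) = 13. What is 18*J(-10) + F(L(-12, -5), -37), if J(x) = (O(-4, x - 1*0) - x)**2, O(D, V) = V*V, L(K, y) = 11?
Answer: 217813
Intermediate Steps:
O(D, V) = V**2
J(x) = (x**2 - x)**2 (J(x) = ((x - 1*0)**2 - x)**2 = ((x + 0)**2 - x)**2 = (x**2 - x)**2)
18*J(-10) + F(L(-12, -5), -37) = 18*((-10)**2*(-1 - 10)**2) + 13 = 18*(100*(-11)**2) + 13 = 18*(100*121) + 13 = 18*12100 + 13 = 217800 + 13 = 217813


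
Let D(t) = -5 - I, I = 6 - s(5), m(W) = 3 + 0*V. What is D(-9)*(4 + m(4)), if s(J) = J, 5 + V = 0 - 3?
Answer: -42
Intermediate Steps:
V = -8 (V = -5 + (0 - 3) = -5 - 3 = -8)
m(W) = 3 (m(W) = 3 + 0*(-8) = 3 + 0 = 3)
I = 1 (I = 6 - 1*5 = 6 - 5 = 1)
D(t) = -6 (D(t) = -5 - 1*1 = -5 - 1 = -6)
D(-9)*(4 + m(4)) = -6*(4 + 3) = -6*7 = -42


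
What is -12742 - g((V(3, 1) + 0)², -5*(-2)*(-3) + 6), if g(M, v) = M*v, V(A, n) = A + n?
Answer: -12358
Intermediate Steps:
-12742 - g((V(3, 1) + 0)², -5*(-2)*(-3) + 6) = -12742 - ((3 + 1) + 0)²*(-5*(-2)*(-3) + 6) = -12742 - (4 + 0)²*(10*(-3) + 6) = -12742 - 4²*(-30 + 6) = -12742 - 16*(-24) = -12742 - 1*(-384) = -12742 + 384 = -12358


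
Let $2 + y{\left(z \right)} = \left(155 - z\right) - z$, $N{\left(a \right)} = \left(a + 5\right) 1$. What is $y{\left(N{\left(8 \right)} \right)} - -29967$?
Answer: $30094$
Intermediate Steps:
$N{\left(a \right)} = 5 + a$ ($N{\left(a \right)} = \left(5 + a\right) 1 = 5 + a$)
$y{\left(z \right)} = 153 - 2 z$ ($y{\left(z \right)} = -2 - \left(-155 + 2 z\right) = 153 - 2 z$)
$y{\left(N{\left(8 \right)} \right)} - -29967 = \left(153 - 2 \left(5 + 8\right)\right) - -29967 = \left(153 - 26\right) + 29967 = 127 + 29967 = 30094$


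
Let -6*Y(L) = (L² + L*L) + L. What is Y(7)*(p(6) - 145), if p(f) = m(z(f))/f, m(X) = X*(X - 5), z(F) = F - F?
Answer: 5075/2 ≈ 2537.5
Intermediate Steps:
z(F) = 0
m(X) = X*(-5 + X)
Y(L) = -L²/3 - L/6 (Y(L) = -((L² + L*L) + L)/6 = -((L² + L²) + L)/6 = -(2*L² + L)/6 = -(L + 2*L²)/6 = -L²/3 - L/6)
p(f) = 0 (p(f) = (0*(-5 + 0))/f = (0*(-5))/f = 0/f = 0)
Y(7)*(p(6) - 145) = (-⅙*7*(1 + 2*7))*(0 - 145) = -⅙*7*(1 + 14)*(-145) = -⅙*7*15*(-145) = -35/2*(-145) = 5075/2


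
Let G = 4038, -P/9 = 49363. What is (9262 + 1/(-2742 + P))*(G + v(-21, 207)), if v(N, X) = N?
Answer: 5543724261023/149003 ≈ 3.7205e+7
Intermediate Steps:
P = -444267 (P = -9*49363 = -444267)
(9262 + 1/(-2742 + P))*(G + v(-21, 207)) = (9262 + 1/(-2742 - 444267))*(4038 - 21) = (9262 + 1/(-447009))*4017 = (9262 - 1/447009)*4017 = (4140197357/447009)*4017 = 5543724261023/149003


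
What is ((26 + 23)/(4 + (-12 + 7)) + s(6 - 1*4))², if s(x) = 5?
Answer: 1936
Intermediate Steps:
((26 + 23)/(4 + (-12 + 7)) + s(6 - 1*4))² = ((26 + 23)/(4 + (-12 + 7)) + 5)² = (49/(4 - 5) + 5)² = (49/(-1) + 5)² = (49*(-1) + 5)² = (-49 + 5)² = (-44)² = 1936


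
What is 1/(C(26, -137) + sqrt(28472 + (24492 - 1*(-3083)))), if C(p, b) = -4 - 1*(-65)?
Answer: -61/52326 + sqrt(56047)/52326 ≈ 0.0033586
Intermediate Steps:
C(p, b) = 61 (C(p, b) = -4 + 65 = 61)
1/(C(26, -137) + sqrt(28472 + (24492 - 1*(-3083)))) = 1/(61 + sqrt(28472 + (24492 - 1*(-3083)))) = 1/(61 + sqrt(28472 + (24492 + 3083))) = 1/(61 + sqrt(28472 + 27575)) = 1/(61 + sqrt(56047))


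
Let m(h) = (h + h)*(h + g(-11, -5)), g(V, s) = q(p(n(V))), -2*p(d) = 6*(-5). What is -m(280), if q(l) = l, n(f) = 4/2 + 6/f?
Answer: -165200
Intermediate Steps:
n(f) = 2 + 6/f (n(f) = 4*(½) + 6/f = 2 + 6/f)
p(d) = 15 (p(d) = -3*(-5) = -½*(-30) = 15)
g(V, s) = 15
m(h) = 2*h*(15 + h) (m(h) = (h + h)*(h + 15) = (2*h)*(15 + h) = 2*h*(15 + h))
-m(280) = -2*280*(15 + 280) = -2*280*295 = -1*165200 = -165200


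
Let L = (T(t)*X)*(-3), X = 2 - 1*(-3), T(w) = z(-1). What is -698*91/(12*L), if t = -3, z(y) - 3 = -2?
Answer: 31759/90 ≈ 352.88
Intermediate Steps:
z(y) = 1 (z(y) = 3 - 2 = 1)
T(w) = 1
X = 5 (X = 2 + 3 = 5)
L = -15 (L = (1*5)*(-3) = 5*(-3) = -15)
-698*91/(12*L) = -698/(((2*(-15))*6)/91) = -698/(-30*6*(1/91)) = -698/((-180*1/91)) = -698/(-180/91) = -698*(-91/180) = 31759/90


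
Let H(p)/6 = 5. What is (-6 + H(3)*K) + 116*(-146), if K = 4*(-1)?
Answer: -17062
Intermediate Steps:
H(p) = 30 (H(p) = 6*5 = 30)
K = -4
(-6 + H(3)*K) + 116*(-146) = (-6 + 30*(-4)) + 116*(-146) = (-6 - 120) - 16936 = -126 - 16936 = -17062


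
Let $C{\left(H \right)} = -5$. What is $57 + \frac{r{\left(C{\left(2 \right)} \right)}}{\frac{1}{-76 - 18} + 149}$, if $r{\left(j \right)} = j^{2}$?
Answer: $\frac{160127}{2801} \approx 57.168$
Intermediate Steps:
$57 + \frac{r{\left(C{\left(2 \right)} \right)}}{\frac{1}{-76 - 18} + 149} = 57 + \frac{\left(-5\right)^{2}}{\frac{1}{-76 - 18} + 149} = 57 + \frac{25}{\frac{1}{-94} + 149} = 57 + \frac{25}{- \frac{1}{94} + 149} = 57 + \frac{25}{\frac{14005}{94}} = 57 + 25 \cdot \frac{94}{14005} = 57 + \frac{470}{2801} = \frac{160127}{2801}$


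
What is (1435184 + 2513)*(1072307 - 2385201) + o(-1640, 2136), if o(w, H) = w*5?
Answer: -1887543773318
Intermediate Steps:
o(w, H) = 5*w
(1435184 + 2513)*(1072307 - 2385201) + o(-1640, 2136) = (1435184 + 2513)*(1072307 - 2385201) + 5*(-1640) = 1437697*(-1312894) - 8200 = -1887543765118 - 8200 = -1887543773318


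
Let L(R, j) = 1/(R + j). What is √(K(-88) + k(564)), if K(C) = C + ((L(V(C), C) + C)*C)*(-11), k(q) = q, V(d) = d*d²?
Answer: I*√5081211582895/7745 ≈ 291.05*I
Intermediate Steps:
V(d) = d³
K(C) = C - 11*C*(C + 1/(C + C³)) (K(C) = C + ((1/(C³ + C) + C)*C)*(-11) = C + ((1/(C + C³) + C)*C)*(-11) = C + ((C + 1/(C + C³))*C)*(-11) = C + (C*(C + 1/(C + C³)))*(-11) = C - 11*C*(C + 1/(C + C³)))
√(K(-88) + k(564)) = √(-(11 - 88*(1 + (-88)²)*(-1 + 11*(-88)))/(1 + (-88)²) + 564) = √(-(11 - 88*(1 + 7744)*(-1 - 968))/(1 + 7744) + 564) = √(-1*(11 - 88*7745*(-969))/7745 + 564) = √(-1*1/7745*(11 + 660431640) + 564) = √(-1*1/7745*660431651 + 564) = √(-660431651/7745 + 564) = √(-656063471/7745) = I*√5081211582895/7745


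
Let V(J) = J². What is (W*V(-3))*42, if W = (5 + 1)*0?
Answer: 0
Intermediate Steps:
W = 0 (W = 6*0 = 0)
(W*V(-3))*42 = (0*(-3)²)*42 = (0*9)*42 = 0*42 = 0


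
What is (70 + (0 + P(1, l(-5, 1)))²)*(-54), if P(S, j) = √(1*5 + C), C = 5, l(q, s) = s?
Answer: -4320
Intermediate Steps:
P(S, j) = √10 (P(S, j) = √(1*5 + 5) = √(5 + 5) = √10)
(70 + (0 + P(1, l(-5, 1)))²)*(-54) = (70 + (0 + √10)²)*(-54) = (70 + (√10)²)*(-54) = (70 + 10)*(-54) = 80*(-54) = -4320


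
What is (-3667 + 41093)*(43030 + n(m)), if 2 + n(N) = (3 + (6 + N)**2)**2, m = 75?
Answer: 1614150594824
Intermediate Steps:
n(N) = -2 + (3 + (6 + N)**2)**2
(-3667 + 41093)*(43030 + n(m)) = (-3667 + 41093)*(43030 + (-2 + (3 + (6 + 75)**2)**2)) = 37426*(43030 + (-2 + (3 + 81**2)**2)) = 37426*(43030 + (-2 + (3 + 6561)**2)) = 37426*(43030 + (-2 + 6564**2)) = 37426*(43030 + (-2 + 43086096)) = 37426*(43030 + 43086094) = 37426*43129124 = 1614150594824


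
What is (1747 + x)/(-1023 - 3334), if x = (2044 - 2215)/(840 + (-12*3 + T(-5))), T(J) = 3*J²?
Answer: -511814/1276601 ≈ -0.40092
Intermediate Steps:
x = -57/293 (x = (2044 - 2215)/(840 + (-12*3 + 3*(-5)²)) = -171/(840 + (-36 + 3*25)) = -171/(840 + (-36 + 75)) = -171/(840 + 39) = -171/879 = -171*1/879 = -57/293 ≈ -0.19454)
(1747 + x)/(-1023 - 3334) = (1747 - 57/293)/(-1023 - 3334) = (511814/293)/(-4357) = (511814/293)*(-1/4357) = -511814/1276601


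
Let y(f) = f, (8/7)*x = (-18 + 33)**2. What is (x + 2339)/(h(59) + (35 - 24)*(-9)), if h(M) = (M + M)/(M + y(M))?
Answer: -20287/784 ≈ -25.876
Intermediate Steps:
x = 1575/8 (x = 7*(-18 + 33)**2/8 = (7/8)*15**2 = (7/8)*225 = 1575/8 ≈ 196.88)
h(M) = 1 (h(M) = (M + M)/(M + M) = (2*M)/((2*M)) = (2*M)*(1/(2*M)) = 1)
(x + 2339)/(h(59) + (35 - 24)*(-9)) = (1575/8 + 2339)/(1 + (35 - 24)*(-9)) = 20287/(8*(1 + 11*(-9))) = 20287/(8*(1 - 99)) = (20287/8)/(-98) = (20287/8)*(-1/98) = -20287/784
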